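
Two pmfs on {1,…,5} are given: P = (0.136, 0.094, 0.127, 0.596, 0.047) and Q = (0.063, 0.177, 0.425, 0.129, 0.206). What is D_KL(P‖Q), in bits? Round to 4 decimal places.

1.0596 bits

D(P‖Q) = Σ p·log₂(p/q).
  0.136·log₂(0.136/0.063) = 0.15098
  0.094·log₂(0.094/0.177) = -0.08582
  0.127·log₂(0.127/0.425) = -0.22131
  0.596·log₂(0.596/0.129) = 1.31593
  0.047·log₂(0.047/0.206) = -0.10020
D(P‖Q) = 1.0596 bits.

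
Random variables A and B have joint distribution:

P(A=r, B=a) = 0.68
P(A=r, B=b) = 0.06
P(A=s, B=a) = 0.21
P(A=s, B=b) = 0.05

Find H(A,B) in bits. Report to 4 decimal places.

1.3108 bits

H(A,B) = −Σ p(x,y)·log₂ p(x,y) over all 4 cells.
  cell (r,a): −0.68·log₂0.68 = 0.37835
  cell (r,b): −0.06·log₂0.06 = 0.24353
  cell (s,a): −0.21·log₂0.21 = 0.47282
  cell (s,b): −0.05·log₂0.05 = 0.21610
Sum = 1.3108 bits.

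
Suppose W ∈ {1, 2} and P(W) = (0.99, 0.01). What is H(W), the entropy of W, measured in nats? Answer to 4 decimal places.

H(W) = −Σ p·ln p.
  −(0.99)·ln(0.99) = 0.00995
  −(0.01)·ln(0.01) = 0.04605
Sum: 0.00995 + 0.04605 = 0.0560 nats.

0.0560 nats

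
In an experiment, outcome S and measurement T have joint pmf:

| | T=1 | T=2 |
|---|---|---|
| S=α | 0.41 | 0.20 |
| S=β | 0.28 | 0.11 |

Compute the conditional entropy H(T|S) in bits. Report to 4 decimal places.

Chain rule: H(T|S) = H(S,T) − H(S).
Marginals: p(S) = (0.6100, 0.3900), p(T) = (0.6900, 0.3100).
H(S,T) = 1.8563 bits; H(S) = 0.9648 bits.
H(T|S) = 1.8563 − 0.9648 = 0.8915 bits.

0.8915 bits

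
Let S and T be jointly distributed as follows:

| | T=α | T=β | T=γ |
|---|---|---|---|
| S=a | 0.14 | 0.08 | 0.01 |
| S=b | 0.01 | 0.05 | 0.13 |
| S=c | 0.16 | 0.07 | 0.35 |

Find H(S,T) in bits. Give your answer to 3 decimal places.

2.642 bits

H(S,T) = −Σ p(x,y)·log₂ p(x,y) over all 9 cells.
  cell (a,α): −0.14·log₂0.14 = 0.3971
  cell (a,β): −0.08·log₂0.08 = 0.2915
  cell (a,γ): −0.01·log₂0.01 = 0.0664
  cell (b,α): −0.01·log₂0.01 = 0.0664
  cell (b,β): −0.05·log₂0.05 = 0.2161
  cell (b,γ): −0.13·log₂0.13 = 0.3826
  cell (c,α): −0.16·log₂0.16 = 0.4230
  cell (c,β): −0.07·log₂0.07 = 0.2686
  cell (c,γ): −0.35·log₂0.35 = 0.5301
Sum = 2.642 bits.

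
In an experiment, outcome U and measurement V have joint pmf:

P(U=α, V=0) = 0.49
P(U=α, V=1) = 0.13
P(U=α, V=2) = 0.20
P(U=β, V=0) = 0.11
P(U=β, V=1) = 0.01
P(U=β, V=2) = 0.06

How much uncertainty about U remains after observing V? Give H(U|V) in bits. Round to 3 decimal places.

0.667 bits

Marginals: p(U) = (0.8200, 0.1800), p(V) = (0.6000, 0.1400, 0.2600).
H(U|V) = Σ p(V) · H(U|V=·).
  V=0: p=0.6000, H(U|V=0) = 0.6873
  V=1: p=0.1400, H(U|V=1) = 0.3712
  V=2: p=0.2600, H(U|V=2) = 0.7793
Weighted sum = 0.667 bits.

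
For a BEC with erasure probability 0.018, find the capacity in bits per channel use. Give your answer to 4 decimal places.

0.9820 bits

Binary erasure channel: capacity C = 1 − ε.
C = 1 − 0.018 = 0.9820 bits per channel use.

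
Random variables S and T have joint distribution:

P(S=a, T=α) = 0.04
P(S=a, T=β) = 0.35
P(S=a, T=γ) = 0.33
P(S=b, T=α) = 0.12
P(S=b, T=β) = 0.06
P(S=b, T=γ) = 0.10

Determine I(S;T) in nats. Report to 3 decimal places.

Marginals: p(S) = (0.7200, 0.2800), p(T) = (0.1600, 0.4100, 0.4300).
I(S;T) = Σ p(x,y)·ln[p(x,y)/(p(x)p(y))].
  (a,α): 0.04·ln(0.3472) = -0.0423
  (a,β): 0.35·ln(1.1856) = 0.0596
  (a,γ): 0.33·ln(1.0659) = 0.0211
  (b,α): 0.12·ln(2.6786) = 0.1182
  (b,β): 0.06·ln(0.5226) = -0.0389
  (b,γ): 0.10·ln(0.8306) = -0.0186
Sum = 0.099 nats.

0.099 nats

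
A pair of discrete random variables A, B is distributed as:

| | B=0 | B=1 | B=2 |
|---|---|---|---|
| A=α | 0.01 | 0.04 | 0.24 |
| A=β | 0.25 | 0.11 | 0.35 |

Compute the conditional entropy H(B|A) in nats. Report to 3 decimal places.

Chain rule: H(B|A) = H(A,B) − H(A).
Marginals: p(A) = (0.2900, 0.7100), p(B) = (0.2600, 0.1500, 0.5900).
H(A,B) = 1.4741 nats; H(A) = 0.6022 nats.
H(B|A) = 1.4741 − 0.6022 = 0.872 nats.

0.872 nats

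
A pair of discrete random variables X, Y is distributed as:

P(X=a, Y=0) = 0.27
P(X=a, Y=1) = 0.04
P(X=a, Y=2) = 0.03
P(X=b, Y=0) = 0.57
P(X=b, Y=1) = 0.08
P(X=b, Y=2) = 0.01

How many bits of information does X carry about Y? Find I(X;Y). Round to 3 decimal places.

Marginals: p(X) = (0.3400, 0.6600), p(Y) = (0.8400, 0.1200, 0.0400).
I(X;Y) = H(X) + H(Y) − H(X,Y).
H(X) = 0.9248, H(Y) = 0.7641, H(X,Y) = 1.6677.
I(X;Y) = 0.9248 + 0.7641 − 1.6677 = 0.021 bits.

0.021 bits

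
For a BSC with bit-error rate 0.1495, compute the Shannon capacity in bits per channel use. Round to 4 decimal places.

0.3914 bits

Binary symmetric channel: C = 1 − h₂(ε) where h₂ is the binary entropy function.
h₂(0.1495) = −0.1495·log₂0.1495 − 0.8505·log₂0.8505 = 0.6086.
C = 1 − 0.6086 = 0.3914 bits per channel use.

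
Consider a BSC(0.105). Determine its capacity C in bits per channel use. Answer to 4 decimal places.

0.5154 bits

Binary symmetric channel: C = 1 − h₂(ε) where h₂ is the binary entropy function.
h₂(0.105) = −0.105·log₂0.105 − 0.895·log₂0.895 = 0.4846.
C = 1 − 0.4846 = 0.5154 bits per channel use.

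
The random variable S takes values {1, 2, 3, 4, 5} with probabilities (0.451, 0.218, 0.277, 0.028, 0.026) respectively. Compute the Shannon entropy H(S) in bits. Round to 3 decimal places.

1.792 bits

H(S) = −Σ p·log₂ p.
  −(0.451)·log₂(0.451) = 0.5181
  −(0.218)·log₂(0.218) = 0.4791
  −(0.277)·log₂(0.277) = 0.5130
  −(0.028)·log₂(0.028) = 0.1444
  −(0.026)·log₂(0.026) = 0.1369
Sum: 0.5181 + 0.4791 + 0.5130 + 0.1444 + 0.1369 = 1.792 bits.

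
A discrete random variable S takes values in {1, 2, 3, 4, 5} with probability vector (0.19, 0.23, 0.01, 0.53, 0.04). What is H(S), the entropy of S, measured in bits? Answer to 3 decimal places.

H(S) = −Σ p·log₂ p.
  −(0.19)·log₂(0.19) = 0.4552
  −(0.23)·log₂(0.23) = 0.4877
  −(0.01)·log₂(0.01) = 0.0664
  −(0.53)·log₂(0.53) = 0.4854
  −(0.04)·log₂(0.04) = 0.1858
Sum: 0.4552 + 0.4877 + 0.0664 + 0.4854 + 0.1858 = 1.681 bits.

1.681 bits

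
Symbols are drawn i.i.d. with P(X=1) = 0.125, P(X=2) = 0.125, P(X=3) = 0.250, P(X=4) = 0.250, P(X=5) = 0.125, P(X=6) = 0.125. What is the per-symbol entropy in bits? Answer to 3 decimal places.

2.500 bits

H(X) = −Σ p·log₂ p.
  −(0.125)·log₂(0.125) = 0.3750
  −(0.125)·log₂(0.125) = 0.3750
  −(0.250)·log₂(0.250) = 0.5000
  −(0.250)·log₂(0.250) = 0.5000
  −(0.125)·log₂(0.125) = 0.3750
  −(0.125)·log₂(0.125) = 0.3750
Sum: 0.3750 + 0.3750 + 0.5000 + 0.5000 + 0.3750 + 0.3750 = 2.500 bits.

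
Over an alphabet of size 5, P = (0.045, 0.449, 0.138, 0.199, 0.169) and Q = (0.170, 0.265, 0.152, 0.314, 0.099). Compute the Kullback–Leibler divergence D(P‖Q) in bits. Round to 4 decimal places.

0.2355 bits

D(P‖Q) = Σ p·log₂(p/q).
  0.045·log₂(0.045/0.170) = -0.08629
  0.449·log₂(0.449/0.265) = 0.34156
  0.138·log₂(0.138/0.152) = -0.01924
  0.199·log₂(0.199/0.314) = -0.13094
  0.169·log₂(0.169/0.099) = 0.13039
D(P‖Q) = 0.2355 bits.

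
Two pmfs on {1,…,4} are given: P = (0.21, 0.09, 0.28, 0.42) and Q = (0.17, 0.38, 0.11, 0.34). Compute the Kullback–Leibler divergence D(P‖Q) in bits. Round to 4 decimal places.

0.3825 bits

D(P‖Q) = Σ p·log₂(p/q).
  0.21·log₂(0.21/0.17) = 0.06402
  0.09·log₂(0.09/0.38) = -0.18702
  0.28·log₂(0.28/0.11) = 0.37742
  0.42·log₂(0.42/0.34) = 0.12804
D(P‖Q) = 0.3825 bits.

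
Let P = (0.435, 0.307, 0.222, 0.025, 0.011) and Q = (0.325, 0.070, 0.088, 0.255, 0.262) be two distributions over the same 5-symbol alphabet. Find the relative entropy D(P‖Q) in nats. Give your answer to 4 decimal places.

D(P‖Q) = Σ p·ln(p/q).
  0.435·ln(0.435/0.325) = 0.12681
  0.307·ln(0.307/0.070) = 0.45385
  0.222·ln(0.222/0.088) = 0.20543
  0.025·ln(0.025/0.255) = -0.05806
  0.011·ln(0.011/0.262) = -0.03487
D(P‖Q) = 0.6932 nats.

0.6932 nats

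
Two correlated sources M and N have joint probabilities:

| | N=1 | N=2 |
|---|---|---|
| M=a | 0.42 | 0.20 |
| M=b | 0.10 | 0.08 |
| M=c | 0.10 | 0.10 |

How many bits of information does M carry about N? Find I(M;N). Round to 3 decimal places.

0.017 bits

Marginals: p(M) = (0.6200, 0.1800, 0.2000), p(N) = (0.6200, 0.3800).
I(M;N) = H(M) + H(N) − H(M,N).
H(M) = 1.3373, H(N) = 0.9580, H(M,N) = 2.2781.
I(M;N) = 1.3373 + 0.9580 − 2.2781 = 0.017 bits.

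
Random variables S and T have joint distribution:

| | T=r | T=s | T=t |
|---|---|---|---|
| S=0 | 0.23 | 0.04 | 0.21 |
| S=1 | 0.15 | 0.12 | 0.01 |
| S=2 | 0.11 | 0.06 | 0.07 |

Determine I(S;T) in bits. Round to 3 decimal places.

0.167 bits

Marginals: p(S) = (0.4800, 0.2800, 0.2400), p(T) = (0.4900, 0.2200, 0.2900).
I(S;T) = H(S) + H(T) − H(S,T).
H(S) = 1.5166, H(T) = 1.5028, H(S,T) = 2.8527.
I(S;T) = 1.5166 + 1.5028 − 2.8527 = 0.167 bits.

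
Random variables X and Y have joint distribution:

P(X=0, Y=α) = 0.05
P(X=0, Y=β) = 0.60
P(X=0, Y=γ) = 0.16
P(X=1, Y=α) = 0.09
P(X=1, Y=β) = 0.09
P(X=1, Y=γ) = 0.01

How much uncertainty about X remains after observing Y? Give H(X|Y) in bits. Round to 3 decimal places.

Marginals: p(X) = (0.8100, 0.1900), p(Y) = (0.1400, 0.6900, 0.1700).
H(X|Y) = Σ p(Y) · H(X|Y=·).
  Y=α: p=0.1400, H(X|Y=α) = 0.9403
  Y=β: p=0.6900, H(X|Y=β) = 0.5586
  Y=γ: p=0.1700, H(X|Y=γ) = 0.3228
Weighted sum = 0.572 bits.

0.572 bits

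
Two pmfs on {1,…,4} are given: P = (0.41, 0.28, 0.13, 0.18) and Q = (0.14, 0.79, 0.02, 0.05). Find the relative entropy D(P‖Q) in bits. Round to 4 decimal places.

0.9003 bits

D(P‖Q) = Σ p·log₂(p/q).
  0.41·log₂(0.41/0.14) = 0.63558
  0.28·log₂(0.28/0.79) = -0.41900
  0.13·log₂(0.13/0.02) = 0.35106
  0.18·log₂(0.18/0.05) = 0.33264
D(P‖Q) = 0.9003 bits.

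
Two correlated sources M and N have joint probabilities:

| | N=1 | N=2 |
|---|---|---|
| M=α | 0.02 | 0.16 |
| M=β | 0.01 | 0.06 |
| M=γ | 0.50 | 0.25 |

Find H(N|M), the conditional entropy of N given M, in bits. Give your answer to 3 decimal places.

0.821 bits

Marginals: p(M) = (0.1800, 0.0700, 0.7500), p(N) = (0.5300, 0.4700).
H(N|M) = Σ p(M) · H(N|M=·).
  M=α: p=0.1800, H(N|M=α) = 0.5033
  M=β: p=0.0700, H(N|M=β) = 0.5917
  M=γ: p=0.7500, H(N|M=γ) = 0.9183
Weighted sum = 0.821 bits.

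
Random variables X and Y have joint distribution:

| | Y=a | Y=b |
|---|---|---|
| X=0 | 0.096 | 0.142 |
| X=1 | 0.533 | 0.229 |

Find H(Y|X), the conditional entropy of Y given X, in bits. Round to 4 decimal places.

0.9036 bits

Marginals: p(X) = (0.2380, 0.7620), p(Y) = (0.6290, 0.3710).
H(Y|X) = Σ p(X) · H(Y|X=·).
  X=0: p=0.2380, H(Y|X=0) = 0.9729
  X=1: p=0.7620, H(Y|X=1) = 0.8819
Weighted sum = 0.9036 bits.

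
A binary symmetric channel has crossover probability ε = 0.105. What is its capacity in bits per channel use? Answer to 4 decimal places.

0.5154 bits

Binary symmetric channel: C = 1 − h₂(ε) where h₂ is the binary entropy function.
h₂(0.105) = −0.105·log₂0.105 − 0.895·log₂0.895 = 0.4846.
C = 1 − 0.4846 = 0.5154 bits per channel use.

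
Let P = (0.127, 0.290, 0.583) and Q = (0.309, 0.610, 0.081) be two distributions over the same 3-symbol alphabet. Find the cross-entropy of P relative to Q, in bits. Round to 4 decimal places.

H(P,Q) = −Σ p·log₂ q.
  −0.127·log₂(0.309) = 0.21518
  −0.290·log₂(0.610) = 0.20680
  −0.583·log₂(0.081) = 2.11392
H(P,Q) = 2.5359 bits.

2.5359 bits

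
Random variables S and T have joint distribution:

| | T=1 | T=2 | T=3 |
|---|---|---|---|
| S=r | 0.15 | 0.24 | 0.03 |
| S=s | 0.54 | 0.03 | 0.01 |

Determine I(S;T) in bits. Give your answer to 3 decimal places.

0.292 bits

Marginals: p(S) = (0.4200, 0.5800), p(T) = (0.6900, 0.2700, 0.0400).
I(S;T) = Σ p(x,y)·log₂[p(x,y)/(p(x)p(y))].
  (r,1): 0.15·log₂(0.5176) = -0.1425
  (r,2): 0.24·log₂(2.1164) = 0.2596
  (r,3): 0.03·log₂(1.7857) = 0.0251
  (s,1): 0.54·log₂(1.3493) = 0.2334
  (s,2): 0.03·log₂(0.1916) = -0.0715
  (s,3): 0.01·log₂(0.4310) = -0.0121
Sum = 0.292 bits.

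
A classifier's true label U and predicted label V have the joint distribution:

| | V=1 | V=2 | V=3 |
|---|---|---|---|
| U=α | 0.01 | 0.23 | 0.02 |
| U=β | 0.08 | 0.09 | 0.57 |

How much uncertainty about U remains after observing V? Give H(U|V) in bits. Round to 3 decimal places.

0.446 bits

Chain rule: H(U|V) = H(U,V) − H(V).
Marginals: p(U) = (0.2600, 0.7400), p(V) = (0.0900, 0.3200, 0.5900).
H(U,V) = 1.7334 bits; H(V) = 1.2878 bits.
H(U|V) = 1.7334 − 1.2878 = 0.446 bits.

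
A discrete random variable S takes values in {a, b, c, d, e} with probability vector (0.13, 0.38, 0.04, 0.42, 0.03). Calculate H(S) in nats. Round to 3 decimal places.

H(S) = −Σ p·ln p.
  −(0.13)·ln(0.13) = 0.2652
  −(0.38)·ln(0.38) = 0.3677
  −(0.04)·ln(0.04) = 0.1288
  −(0.42)·ln(0.42) = 0.3644
  −(0.03)·ln(0.03) = 0.1052
Sum: 0.2652 + 0.3677 + 0.1288 + 0.3644 + 0.1052 = 1.231 nats.

1.231 nats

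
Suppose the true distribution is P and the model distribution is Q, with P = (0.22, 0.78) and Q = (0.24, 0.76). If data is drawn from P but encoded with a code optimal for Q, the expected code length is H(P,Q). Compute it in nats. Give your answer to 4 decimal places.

H(P,Q) = −Σ p·ln q.
  −0.22·ln(0.24) = 0.31397
  −0.78·ln(0.76) = 0.21406
H(P,Q) = 0.5280 nats.

0.5280 nats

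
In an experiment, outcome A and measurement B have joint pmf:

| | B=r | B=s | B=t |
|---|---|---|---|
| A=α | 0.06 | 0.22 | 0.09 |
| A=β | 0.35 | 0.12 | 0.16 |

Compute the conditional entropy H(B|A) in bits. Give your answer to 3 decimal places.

1.406 bits

Marginals: p(A) = (0.3700, 0.6300), p(B) = (0.4100, 0.3400, 0.2500).
H(B|A) = Σ p(A) · H(B|A=·).
  A=α: p=0.3700, H(B|A=α) = 1.3677
  A=β: p=0.6300, H(B|A=β) = 1.4290
Weighted sum = 1.406 bits.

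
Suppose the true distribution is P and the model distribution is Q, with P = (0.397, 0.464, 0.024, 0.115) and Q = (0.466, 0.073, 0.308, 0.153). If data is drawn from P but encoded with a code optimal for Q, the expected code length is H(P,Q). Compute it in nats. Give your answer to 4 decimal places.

H(P,Q) = −Σ p·ln q.
  −0.397·ln(0.466) = 0.30314
  −0.464·ln(0.073) = 1.21443
  −0.024·ln(0.308) = 0.02826
  −0.115·ln(0.153) = 0.21589
H(P,Q) = 1.7617 nats.

1.7617 nats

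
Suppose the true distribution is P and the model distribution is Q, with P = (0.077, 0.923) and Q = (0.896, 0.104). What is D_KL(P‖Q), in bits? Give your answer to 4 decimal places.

D(P‖Q) = Σ p·log₂(p/q).
  0.077·log₂(0.077/0.896) = -0.27262
  0.923·log₂(0.923/0.104) = 2.90722
D(P‖Q) = 2.6346 bits.

2.6346 bits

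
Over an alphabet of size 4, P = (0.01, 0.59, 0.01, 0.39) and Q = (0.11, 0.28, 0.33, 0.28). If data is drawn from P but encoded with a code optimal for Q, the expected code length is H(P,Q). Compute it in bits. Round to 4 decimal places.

1.8476 bits

H(P,Q) = −Σ p·log₂ q.
  −0.01·log₂(0.11) = 0.03184
  −0.59·log₂(0.28) = 1.08354
  −0.01·log₂(0.33) = 0.01599
  −0.39·log₂(0.28) = 0.71624
H(P,Q) = 1.8476 bits.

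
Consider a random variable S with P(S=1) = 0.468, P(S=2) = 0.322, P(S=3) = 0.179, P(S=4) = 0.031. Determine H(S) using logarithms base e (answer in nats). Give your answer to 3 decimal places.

H(S) = −Σ p·ln p.
  −(0.468)·ln(0.468) = 0.3553
  −(0.322)·ln(0.322) = 0.3649
  −(0.179)·ln(0.179) = 0.3079
  −(0.031)·ln(0.031) = 0.1077
Sum: 0.3553 + 0.3649 + 0.3079 + 0.1077 = 1.136 nats.

1.136 nats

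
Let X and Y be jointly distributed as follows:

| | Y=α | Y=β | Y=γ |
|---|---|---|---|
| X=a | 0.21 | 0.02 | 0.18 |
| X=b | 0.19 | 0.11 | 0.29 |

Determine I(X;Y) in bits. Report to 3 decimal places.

0.045 bits

Marginals: p(X) = (0.4100, 0.5900), p(Y) = (0.4000, 0.1300, 0.4700).
I(X;Y) = H(X) + H(Y) − H(X,Y).
H(X) = 0.9765, H(Y) = 1.4234, H(X,Y) = 2.3544.
I(X;Y) = 0.9765 + 1.4234 − 2.3544 = 0.045 bits.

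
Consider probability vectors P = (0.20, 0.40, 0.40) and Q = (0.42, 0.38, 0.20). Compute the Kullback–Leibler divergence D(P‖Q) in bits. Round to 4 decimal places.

0.2155 bits

D(P‖Q) = Σ p·log₂(p/q).
  0.20·log₂(0.20/0.42) = -0.21408
  0.40·log₂(0.40/0.38) = 0.02960
  0.40·log₂(0.40/0.20) = 0.40000
D(P‖Q) = 0.2155 bits.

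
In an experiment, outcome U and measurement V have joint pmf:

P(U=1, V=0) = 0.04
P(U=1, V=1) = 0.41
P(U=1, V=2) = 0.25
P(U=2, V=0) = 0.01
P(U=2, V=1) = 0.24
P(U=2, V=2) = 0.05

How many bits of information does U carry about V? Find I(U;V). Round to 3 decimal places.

Marginals: p(U) = (0.7000, 0.3000), p(V) = (0.0500, 0.6500, 0.3000).
I(U;V) = Σ p(x,y)·log₂[p(x,y)/(p(x)p(y))].
  (1,0): 0.04·log₂(1.1429) = 0.0077
  (1,1): 0.41·log₂(0.9011) = -0.0616
  (1,2): 0.25·log₂(1.1905) = 0.0629
  (2,0): 0.01·log₂(0.6667) = -0.0058
  (2,1): 0.24·log₂(1.2308) = 0.0719
  (2,2): 0.05·log₂(0.5556) = -0.0424
Sum = 0.033 bits.

0.033 bits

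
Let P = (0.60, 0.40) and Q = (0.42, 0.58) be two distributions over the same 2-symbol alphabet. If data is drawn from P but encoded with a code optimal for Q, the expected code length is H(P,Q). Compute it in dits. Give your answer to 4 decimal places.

H(P,Q) = −Σ p·log₁₀ q.
  −0.60·log₁₀(0.42) = 0.22605
  −0.40·log₁₀(0.58) = 0.09463
H(P,Q) = 0.3207 dits.

0.3207 dits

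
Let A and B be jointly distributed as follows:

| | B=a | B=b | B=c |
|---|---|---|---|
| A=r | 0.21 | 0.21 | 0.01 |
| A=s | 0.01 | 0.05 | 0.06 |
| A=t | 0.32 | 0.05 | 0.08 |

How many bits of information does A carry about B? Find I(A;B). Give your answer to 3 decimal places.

0.252 bits

Marginals: p(A) = (0.4300, 0.1200, 0.4500), p(B) = (0.5400, 0.3100, 0.1500).
I(A;B) = Σ p(x,y)·log₂[p(x,y)/(p(x)p(y))].
  (r,a): 0.21·log₂(0.9044) = -0.0304
  (r,b): 0.21·log₂(1.5754) = 0.1377
  (r,c): 0.01·log₂(0.1550) = -0.0269
  (s,a): 0.01·log₂(0.1543) = -0.0270
  (s,b): 0.05·log₂(1.3441) = 0.0213
  (s,c): 0.06·log₂(3.3333) = 0.1042
  (t,a): 0.32·log₂(1.3169) = 0.1271
  (t,b): 0.05·log₂(0.3584) = -0.0740
  (t,c): 0.08·log₂(1.1852) = 0.0196
Sum = 0.252 bits.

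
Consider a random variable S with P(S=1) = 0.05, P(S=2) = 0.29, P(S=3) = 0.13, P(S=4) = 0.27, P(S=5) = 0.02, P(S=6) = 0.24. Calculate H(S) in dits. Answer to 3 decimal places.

0.672 dits

H(S) = −Σ p·log₁₀ p.
  −(0.05)·log₁₀(0.05) = 0.0651
  −(0.29)·log₁₀(0.29) = 0.1559
  −(0.13)·log₁₀(0.13) = 0.1152
  −(0.27)·log₁₀(0.27) = 0.1535
  −(0.02)·log₁₀(0.02) = 0.0340
  −(0.24)·log₁₀(0.24) = 0.1487
Sum: 0.0651 + 0.1559 + 0.1152 + 0.1535 + 0.0340 + 0.1487 = 0.672 dits.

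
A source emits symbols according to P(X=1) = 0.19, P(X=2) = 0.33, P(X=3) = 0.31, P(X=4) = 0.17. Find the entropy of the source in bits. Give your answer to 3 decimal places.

H(X) = −Σ p·log₂ p.
  −(0.19)·log₂(0.19) = 0.4552
  −(0.33)·log₂(0.33) = 0.5278
  −(0.31)·log₂(0.31) = 0.5238
  −(0.17)·log₂(0.17) = 0.4346
Sum: 0.4552 + 0.5278 + 0.5238 + 0.4346 = 1.941 bits.

1.941 bits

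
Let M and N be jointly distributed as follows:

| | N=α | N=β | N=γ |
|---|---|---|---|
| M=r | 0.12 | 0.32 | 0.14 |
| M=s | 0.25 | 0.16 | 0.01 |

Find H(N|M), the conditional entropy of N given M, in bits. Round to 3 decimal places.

Marginals: p(M) = (0.5800, 0.4200), p(N) = (0.3700, 0.4800, 0.1500).
H(N|M) = Σ p(M) · H(N|M=·).
  M=r: p=0.5800, H(N|M=r) = 1.4386
  M=s: p=0.4200, H(N|M=s) = 1.1043
Weighted sum = 1.298 bits.

1.298 bits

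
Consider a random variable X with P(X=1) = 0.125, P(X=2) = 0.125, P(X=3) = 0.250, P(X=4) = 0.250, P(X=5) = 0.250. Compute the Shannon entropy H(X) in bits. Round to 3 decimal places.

2.250 bits

H(X) = −Σ p·log₂ p.
  −(0.125)·log₂(0.125) = 0.3750
  −(0.125)·log₂(0.125) = 0.3750
  −(0.250)·log₂(0.250) = 0.5000
  −(0.250)·log₂(0.250) = 0.5000
  −(0.250)·log₂(0.250) = 0.5000
Sum: 0.3750 + 0.3750 + 0.5000 + 0.5000 + 0.5000 = 2.250 bits.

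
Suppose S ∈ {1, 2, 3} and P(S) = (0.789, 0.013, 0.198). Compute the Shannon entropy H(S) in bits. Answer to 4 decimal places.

H(S) = −Σ p·log₂ p.
  −(0.789)·log₂(0.789) = 0.26976
  −(0.013)·log₂(0.013) = 0.08145
  −(0.198)·log₂(0.198) = 0.46261
Sum: 0.26976 + 0.08145 + 0.46261 = 0.8138 bits.

0.8138 bits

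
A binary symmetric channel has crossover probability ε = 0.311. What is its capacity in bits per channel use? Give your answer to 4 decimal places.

Binary symmetric channel: C = 1 − h₂(ε) where h₂ is the binary entropy function.
h₂(0.311) = −0.311·log₂0.311 − 0.689·log₂0.689 = 0.8943.
C = 1 − 0.8943 = 0.1057 bits per channel use.

0.1057 bits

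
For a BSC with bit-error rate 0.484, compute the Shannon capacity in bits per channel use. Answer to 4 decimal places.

0.0007 bits

Binary symmetric channel: C = 1 − h₂(ε) where h₂ is the binary entropy function.
h₂(0.484) = −0.484·log₂0.484 − 0.516·log₂0.516 = 0.9993.
C = 1 − 0.9993 = 0.0007 bits per channel use.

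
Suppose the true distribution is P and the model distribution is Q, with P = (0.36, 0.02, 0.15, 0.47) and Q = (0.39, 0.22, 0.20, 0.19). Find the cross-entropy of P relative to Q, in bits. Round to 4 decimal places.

2.0071 bits

H(P,Q) = −Σ p·log₂ q.
  −0.36·log₂(0.39) = 0.48904
  −0.02·log₂(0.22) = 0.04369
  −0.15·log₂(0.20) = 0.34829
  −0.47·log₂(0.19) = 1.12609
H(P,Q) = 2.0071 bits.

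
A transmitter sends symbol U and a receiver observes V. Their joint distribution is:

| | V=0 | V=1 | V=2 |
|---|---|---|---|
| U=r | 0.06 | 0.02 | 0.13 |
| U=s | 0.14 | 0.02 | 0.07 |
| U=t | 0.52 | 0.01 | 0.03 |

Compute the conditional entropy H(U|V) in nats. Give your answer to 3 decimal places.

Chain rule: H(U|V) = H(U,V) − H(V).
Marginals: p(U) = (0.2100, 0.2300, 0.5600), p(V) = (0.7200, 0.0500, 0.2300).
H(U,V) = 1.5432 nats; H(V) = 0.7243 nats.
H(U|V) = 1.5432 − 0.7243 = 0.819 nats.

0.819 nats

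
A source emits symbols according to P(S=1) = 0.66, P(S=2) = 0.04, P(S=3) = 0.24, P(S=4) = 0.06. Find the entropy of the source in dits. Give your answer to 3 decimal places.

H(S) = −Σ p·log₁₀ p.
  −(0.66)·log₁₀(0.66) = 0.1191
  −(0.04)·log₁₀(0.04) = 0.0559
  −(0.24)·log₁₀(0.24) = 0.1487
  −(0.06)·log₁₀(0.06) = 0.0733
Sum: 0.1191 + 0.0559 + 0.1487 + 0.0733 = 0.397 dits.

0.397 dits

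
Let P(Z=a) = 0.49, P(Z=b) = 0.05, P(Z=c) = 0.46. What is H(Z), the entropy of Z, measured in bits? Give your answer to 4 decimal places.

H(Z) = −Σ p·log₂ p.
  −(0.49)·log₂(0.49) = 0.50428
  −(0.05)·log₂(0.05) = 0.21610
  −(0.46)·log₂(0.46) = 0.51534
Sum: 0.50428 + 0.21610 + 0.51534 = 1.2357 bits.

1.2357 bits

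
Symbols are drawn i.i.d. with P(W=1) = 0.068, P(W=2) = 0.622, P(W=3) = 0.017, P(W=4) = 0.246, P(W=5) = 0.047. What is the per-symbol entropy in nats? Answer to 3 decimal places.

1.036 nats

H(W) = −Σ p·ln p.
  −(0.068)·ln(0.068) = 0.1828
  −(0.622)·ln(0.622) = 0.2953
  −(0.017)·ln(0.017) = 0.0693
  −(0.246)·ln(0.246) = 0.3450
  −(0.047)·ln(0.047) = 0.1437
Sum: 0.1828 + 0.2953 + 0.0693 + 0.3450 + 0.1437 = 1.036 nats.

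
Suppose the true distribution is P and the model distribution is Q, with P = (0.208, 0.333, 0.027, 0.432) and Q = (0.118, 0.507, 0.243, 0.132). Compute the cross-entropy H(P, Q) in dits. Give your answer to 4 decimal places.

0.6878 dits

H(P,Q) = −Σ p·log₁₀ q.
  −0.208·log₁₀(0.118) = 0.19305
  −0.333·log₁₀(0.507) = 0.09823
  −0.027·log₁₀(0.243) = 0.01659
  −0.432·log₁₀(0.132) = 0.37991
H(P,Q) = 0.6878 dits.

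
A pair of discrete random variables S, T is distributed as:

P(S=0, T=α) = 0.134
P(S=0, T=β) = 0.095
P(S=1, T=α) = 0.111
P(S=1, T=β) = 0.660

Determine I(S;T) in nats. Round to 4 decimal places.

0.0837 nats

Marginals: p(S) = (0.2290, 0.7710), p(T) = (0.2450, 0.7550).
I(S;T) = Σ p(x,y)·ln[p(x,y)/(p(x)p(y))].
  (0,α): 0.134·ln(2.3884) = 0.11666
  (0,β): 0.095·ln(0.5495) = -0.05689
  (1,α): 0.111·ln(0.5876) = -0.05901
  (1,β): 0.660·ln(1.1338) = 0.08289
Sum = 0.0837 nats.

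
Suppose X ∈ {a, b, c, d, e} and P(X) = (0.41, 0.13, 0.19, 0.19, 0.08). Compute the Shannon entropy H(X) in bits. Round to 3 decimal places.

2.112 bits

H(X) = −Σ p·log₂ p.
  −(0.41)·log₂(0.41) = 0.5274
  −(0.13)·log₂(0.13) = 0.3826
  −(0.19)·log₂(0.19) = 0.4552
  −(0.19)·log₂(0.19) = 0.4552
  −(0.08)·log₂(0.08) = 0.2915
Sum: 0.5274 + 0.3826 + 0.4552 + 0.4552 + 0.2915 = 2.112 bits.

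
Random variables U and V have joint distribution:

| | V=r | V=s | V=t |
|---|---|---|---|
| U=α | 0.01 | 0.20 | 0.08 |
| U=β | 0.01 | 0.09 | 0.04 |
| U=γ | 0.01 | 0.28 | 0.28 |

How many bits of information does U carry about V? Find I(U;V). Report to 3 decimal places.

0.038 bits

Marginals: p(U) = (0.2900, 0.1400, 0.5700), p(V) = (0.0300, 0.5700, 0.4000).
I(U;V) = Σ p(x,y)·log₂[p(x,y)/(p(x)p(y))].
  (α,r): 0.01·log₂(1.1494) = 0.0020
  (α,s): 0.20·log₂(1.2099) = 0.0550
  (α,t): 0.08·log₂(0.6897) = -0.0429
  (β,r): 0.01·log₂(2.3810) = 0.0125
  (β,s): 0.09·log₂(1.1278) = 0.0156
  (β,t): 0.04·log₂(0.7143) = -0.0194
  (γ,r): 0.01·log₂(0.5848) = -0.0077
  (γ,s): 0.28·log₂(0.8618) = -0.0601
  (γ,t): 0.28·log₂(1.2281) = 0.0830
Sum = 0.038 bits.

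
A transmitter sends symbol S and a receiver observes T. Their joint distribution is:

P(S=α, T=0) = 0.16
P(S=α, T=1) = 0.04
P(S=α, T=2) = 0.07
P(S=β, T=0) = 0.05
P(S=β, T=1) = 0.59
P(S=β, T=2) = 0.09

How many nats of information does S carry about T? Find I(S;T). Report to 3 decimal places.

Marginals: p(S) = (0.2700, 0.7300), p(T) = (0.2100, 0.6300, 0.1600).
I(S;T) = H(S) + H(T) − H(S,T).
H(S) = 0.5833, H(T) = 0.9120, H(S,T) = 1.2859.
I(S;T) = 0.5833 + 0.9120 − 1.2859 = 0.209 nats.

0.209 nats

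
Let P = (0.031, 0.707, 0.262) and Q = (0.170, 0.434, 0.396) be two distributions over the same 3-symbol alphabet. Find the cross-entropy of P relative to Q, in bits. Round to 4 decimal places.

H(P,Q) = −Σ p·log₂ q.
  −0.031·log₂(0.170) = 0.07925
  −0.707·log₂(0.434) = 0.85139
  −0.262·log₂(0.396) = 0.35014
H(P,Q) = 1.2808 bits.

1.2808 bits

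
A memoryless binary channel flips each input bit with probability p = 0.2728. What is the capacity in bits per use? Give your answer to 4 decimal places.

0.1545 bits

Binary symmetric channel: C = 1 − h₂(ε) where h₂ is the binary entropy function.
h₂(0.2728) = −0.2728·log₂0.2728 − 0.7272·log₂0.7272 = 0.8455.
C = 1 − 0.8455 = 0.1545 bits per channel use.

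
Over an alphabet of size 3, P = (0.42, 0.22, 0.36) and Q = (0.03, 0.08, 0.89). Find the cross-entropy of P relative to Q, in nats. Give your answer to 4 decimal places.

2.0704 nats

H(P,Q) = −Σ p·ln q.
  −0.42·ln(0.03) = 1.47275
  −0.22·ln(0.08) = 0.55566
  −0.36·ln(0.89) = 0.04195
H(P,Q) = 2.0704 nats.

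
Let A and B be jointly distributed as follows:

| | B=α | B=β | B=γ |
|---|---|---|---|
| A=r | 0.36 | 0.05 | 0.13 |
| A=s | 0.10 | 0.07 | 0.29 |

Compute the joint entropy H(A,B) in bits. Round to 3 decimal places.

H(A,B) = −Σ p(x,y)·log₂ p(x,y) over all 6 cells.
  cell (r,α): −0.36·log₂0.36 = 0.5306
  cell (r,β): −0.05·log₂0.05 = 0.2161
  cell (r,γ): −0.13·log₂0.13 = 0.3826
  cell (s,α): −0.10·log₂0.10 = 0.3322
  cell (s,β): −0.07·log₂0.07 = 0.2686
  cell (s,γ): −0.29·log₂0.29 = 0.5179
Sum = 2.248 bits.

2.248 bits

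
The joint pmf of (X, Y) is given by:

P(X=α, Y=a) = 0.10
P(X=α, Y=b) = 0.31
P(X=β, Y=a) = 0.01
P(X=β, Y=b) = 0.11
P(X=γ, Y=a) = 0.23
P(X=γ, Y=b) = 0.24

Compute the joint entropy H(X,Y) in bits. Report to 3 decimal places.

2.255 bits

H(X,Y) = −Σ p(x,y)·log₂ p(x,y) over all 6 cells.
  cell (α,a): −0.10·log₂0.10 = 0.3322
  cell (α,b): −0.31·log₂0.31 = 0.5238
  cell (β,a): −0.01·log₂0.01 = 0.0664
  cell (β,b): −0.11·log₂0.11 = 0.3503
  cell (γ,a): −0.23·log₂0.23 = 0.4877
  cell (γ,b): −0.24·log₂0.24 = 0.4941
Sum = 2.255 bits.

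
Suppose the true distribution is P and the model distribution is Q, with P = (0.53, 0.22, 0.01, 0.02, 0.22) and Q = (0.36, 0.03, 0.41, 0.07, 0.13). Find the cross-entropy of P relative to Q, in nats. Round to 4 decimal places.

1.8239 nats

H(P,Q) = −Σ p·ln q.
  −0.53·ln(0.36) = 0.54148
  −0.22·ln(0.03) = 0.77144
  −0.01·ln(0.41) = 0.00892
  −0.02·ln(0.07) = 0.05319
  −0.22·ln(0.13) = 0.44885
H(P,Q) = 1.8239 nats.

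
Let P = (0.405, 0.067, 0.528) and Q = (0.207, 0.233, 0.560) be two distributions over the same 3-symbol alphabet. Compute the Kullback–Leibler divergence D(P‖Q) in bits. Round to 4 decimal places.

D(P‖Q) = Σ p·log₂(p/q).
  0.405·log₂(0.405/0.207) = 0.39216
  0.067·log₂(0.067/0.233) = -0.12047
  0.528·log₂(0.528/0.560) = -0.04482
D(P‖Q) = 0.2269 bits.

0.2269 bits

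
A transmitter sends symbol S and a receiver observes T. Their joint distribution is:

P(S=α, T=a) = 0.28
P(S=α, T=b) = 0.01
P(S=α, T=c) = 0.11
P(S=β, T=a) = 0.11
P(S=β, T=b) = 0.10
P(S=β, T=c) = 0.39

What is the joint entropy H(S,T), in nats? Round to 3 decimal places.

1.486 nats

H(S,T) = −Σ p(x,y)·ln p(x,y) over all 6 cells.
  cell (α,a): −0.28·ln0.28 = 0.3564
  cell (α,b): −0.01·ln0.01 = 0.0461
  cell (α,c): −0.11·ln0.11 = 0.2428
  cell (β,a): −0.11·ln0.11 = 0.2428
  cell (β,b): −0.10·ln0.10 = 0.2303
  cell (β,c): −0.39·ln0.39 = 0.3672
Sum = 1.486 nats.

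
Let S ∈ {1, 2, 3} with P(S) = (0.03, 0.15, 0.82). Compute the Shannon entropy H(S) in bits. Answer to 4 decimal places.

0.7971 bits

H(S) = −Σ p·log₂ p.
  −(0.03)·log₂(0.03) = 0.15177
  −(0.15)·log₂(0.15) = 0.41054
  −(0.82)·log₂(0.82) = 0.23477
Sum: 0.15177 + 0.41054 + 0.23477 = 0.7971 bits.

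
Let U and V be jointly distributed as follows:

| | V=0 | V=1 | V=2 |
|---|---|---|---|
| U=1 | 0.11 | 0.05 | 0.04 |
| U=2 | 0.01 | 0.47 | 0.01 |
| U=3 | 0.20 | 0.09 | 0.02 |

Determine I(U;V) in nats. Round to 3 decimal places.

0.302 nats

Marginals: p(U) = (0.2000, 0.4900, 0.3100), p(V) = (0.3200, 0.6100, 0.0700).
I(U;V) = H(U) + H(V) − H(U,V).
H(U) = 1.0345, H(V) = 0.8523, H(U,V) = 1.5851.
I(U;V) = 1.0345 + 0.8523 − 1.5851 = 0.302 nats.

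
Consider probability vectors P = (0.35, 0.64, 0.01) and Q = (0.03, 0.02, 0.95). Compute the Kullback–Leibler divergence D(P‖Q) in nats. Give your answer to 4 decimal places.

D(P‖Q) = Σ p·ln(p/q).
  0.35·ln(0.35/0.03) = 0.85986
  0.64·ln(0.64/0.02) = 2.21807
  0.01·ln(0.01/0.95) = -0.04554
D(P‖Q) = 3.0324 nats.

3.0324 nats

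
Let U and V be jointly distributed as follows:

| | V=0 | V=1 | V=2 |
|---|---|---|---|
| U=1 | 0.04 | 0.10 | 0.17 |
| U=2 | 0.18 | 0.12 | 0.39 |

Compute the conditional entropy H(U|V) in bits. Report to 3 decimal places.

Chain rule: H(U|V) = H(U,V) − H(V).
Marginals: p(U) = (0.3100, 0.6900), p(V) = (0.2200, 0.2200, 0.5600).
H(U,V) = 2.2947 bits; H(V) = 1.4296 bits.
H(U|V) = 2.2947 − 1.4296 = 0.865 bits.

0.865 bits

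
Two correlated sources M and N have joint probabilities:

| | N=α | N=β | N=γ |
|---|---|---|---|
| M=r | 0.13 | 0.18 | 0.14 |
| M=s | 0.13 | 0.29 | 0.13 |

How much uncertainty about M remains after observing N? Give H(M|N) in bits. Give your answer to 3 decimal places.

0.981 bits

Chain rule: H(M|N) = H(M,N) − H(N).
Marginals: p(M) = (0.4500, 0.5500), p(N) = (0.2600, 0.4700, 0.2700).
H(M,N) = 2.5083 bits; H(N) = 1.5273 bits.
H(M|N) = 2.5083 − 1.5273 = 0.981 bits.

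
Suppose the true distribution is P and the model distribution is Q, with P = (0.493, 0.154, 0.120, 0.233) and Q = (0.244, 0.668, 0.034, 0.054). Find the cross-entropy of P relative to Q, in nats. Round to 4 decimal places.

H(P,Q) = −Σ p·ln q.
  −0.493·ln(0.244) = 0.69542
  −0.154·ln(0.668) = 0.06213
  −0.120·ln(0.034) = 0.40577
  −0.233·ln(0.054) = 0.68007
H(P,Q) = 1.8434 nats.

1.8434 nats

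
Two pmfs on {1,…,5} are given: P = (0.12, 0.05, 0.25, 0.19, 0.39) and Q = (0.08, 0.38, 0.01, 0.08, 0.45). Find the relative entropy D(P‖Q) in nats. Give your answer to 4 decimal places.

D(P‖Q) = Σ p·ln(p/q).
  0.12·ln(0.12/0.08) = 0.04866
  0.05·ln(0.05/0.38) = -0.10141
  0.25·ln(0.25/0.01) = 0.80472
  0.19·ln(0.19/0.08) = 0.16435
  0.39·ln(0.39/0.45) = -0.05581
D(P‖Q) = 0.8605 nats.

0.8605 nats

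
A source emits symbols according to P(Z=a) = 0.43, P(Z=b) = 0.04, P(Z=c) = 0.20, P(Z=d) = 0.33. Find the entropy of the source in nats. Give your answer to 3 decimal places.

1.179 nats

H(Z) = −Σ p·ln p.
  −(0.43)·ln(0.43) = 0.3629
  −(0.04)·ln(0.04) = 0.1288
  −(0.20)·ln(0.20) = 0.3219
  −(0.33)·ln(0.33) = 0.3659
Sum: 0.3629 + 0.1288 + 0.3219 + 0.3659 = 1.179 nats.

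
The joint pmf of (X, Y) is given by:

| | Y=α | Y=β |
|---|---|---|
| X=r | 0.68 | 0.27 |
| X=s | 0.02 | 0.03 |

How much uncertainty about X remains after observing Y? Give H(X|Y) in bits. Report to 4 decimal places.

0.2717 bits

Chain rule: H(X|Y) = H(X,Y) − H(Y).
Marginals: p(X) = (0.9500, 0.0500), p(Y) = (0.7000, 0.3000).
H(X,Y) = 1.1530 bits; H(Y) = 0.8813 bits.
H(X|Y) = 1.1530 − 0.8813 = 0.2717 bits.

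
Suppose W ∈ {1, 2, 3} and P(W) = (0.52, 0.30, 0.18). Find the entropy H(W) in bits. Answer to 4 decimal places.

1.4570 bits

H(W) = −Σ p·log₂ p.
  −(0.52)·log₂(0.52) = 0.49058
  −(0.30)·log₂(0.30) = 0.52109
  −(0.18)·log₂(0.18) = 0.44531
Sum: 0.49058 + 0.52109 + 0.44531 = 1.4570 bits.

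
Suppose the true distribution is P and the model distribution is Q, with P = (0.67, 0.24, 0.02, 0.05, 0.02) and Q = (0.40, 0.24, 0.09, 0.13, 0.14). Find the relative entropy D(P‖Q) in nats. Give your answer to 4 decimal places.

0.2288 nats

D(P‖Q) = Σ p·ln(p/q).
  0.67·ln(0.67/0.40) = 0.34559
  0.24·ln(0.24/0.24) = 0.00000
  0.02·ln(0.02/0.09) = -0.03008
  0.05·ln(0.05/0.13) = -0.04778
  0.02·ln(0.02/0.14) = -0.03892
D(P‖Q) = 0.2288 nats.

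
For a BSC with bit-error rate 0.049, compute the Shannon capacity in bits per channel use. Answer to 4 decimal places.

0.7179 bits

Binary symmetric channel: C = 1 − h₂(ε) where h₂ is the binary entropy function.
h₂(0.049) = −0.049·log₂0.049 − 0.951·log₂0.951 = 0.2821.
C = 1 − 0.2821 = 0.7179 bits per channel use.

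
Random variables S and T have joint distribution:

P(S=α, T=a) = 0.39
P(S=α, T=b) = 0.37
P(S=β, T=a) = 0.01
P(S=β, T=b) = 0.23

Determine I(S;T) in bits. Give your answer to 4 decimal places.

0.1514 bits

Marginals: p(S) = (0.7600, 0.2400), p(T) = (0.4000, 0.6000).
I(S;T) = Σ p(x,y)·log₂[p(x,y)/(p(x)p(y))].
  (α,a): 0.39·log₂(1.2829) = 0.14017
  (α,b): 0.37·log₂(0.8114) = -0.11156
  (β,a): 0.01·log₂(0.1042) = -0.03263
  (β,b): 0.23·log₂(1.5972) = 0.15538
Sum = 0.1514 bits.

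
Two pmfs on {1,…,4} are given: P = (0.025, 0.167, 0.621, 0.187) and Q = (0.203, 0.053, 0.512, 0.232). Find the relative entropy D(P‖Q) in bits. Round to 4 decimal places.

D(P‖Q) = Σ p·log₂(p/q).
  0.025·log₂(0.025/0.203) = -0.07554
  0.167·log₂(0.167/0.053) = 0.27652
  0.621·log₂(0.621/0.512) = 0.17292
  0.187·log₂(0.187/0.232) = -0.05817
D(P‖Q) = 0.3157 bits.

0.3157 bits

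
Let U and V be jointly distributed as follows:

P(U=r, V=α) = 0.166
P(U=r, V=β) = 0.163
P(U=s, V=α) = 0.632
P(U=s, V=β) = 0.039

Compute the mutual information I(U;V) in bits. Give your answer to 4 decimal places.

0.1822 bits

Marginals: p(U) = (0.3290, 0.6710), p(V) = (0.7980, 0.2020).
I(U;V) = Σ p(x,y)·log₂[p(x,y)/(p(x)p(y))].
  (r,α): 0.166·log₂(0.6323) = -0.10979
  (r,β): 0.163·log₂(2.4527) = 0.21098
  (s,α): 0.632·log₂(1.1803) = 0.15114
  (s,β): 0.039·log₂(0.2877) = -0.07009
Sum = 0.1822 bits.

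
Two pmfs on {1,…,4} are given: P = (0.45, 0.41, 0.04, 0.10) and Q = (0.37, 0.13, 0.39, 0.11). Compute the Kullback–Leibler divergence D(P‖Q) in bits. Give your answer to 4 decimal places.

0.6613 bits

D(P‖Q) = Σ p·log₂(p/q).
  0.45·log₂(0.45/0.37) = 0.12708
  0.41·log₂(0.41/0.13) = 0.67942
  0.04·log₂(0.04/0.39) = -0.13142
  0.10·log₂(0.10/0.11) = -0.01375
D(P‖Q) = 0.6613 bits.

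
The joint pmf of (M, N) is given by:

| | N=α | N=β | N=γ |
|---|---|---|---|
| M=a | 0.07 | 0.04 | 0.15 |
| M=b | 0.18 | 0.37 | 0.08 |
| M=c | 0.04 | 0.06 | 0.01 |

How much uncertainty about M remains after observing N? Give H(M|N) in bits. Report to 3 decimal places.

Chain rule: H(M|N) = H(M,N) − H(N).
Marginals: p(M) = (0.2600, 0.6300, 0.1100), p(N) = (0.2900, 0.4700, 0.2400).
H(M,N) = 2.6281 bits; H(N) = 1.5240 bits.
H(M|N) = 2.6281 − 1.5240 = 1.104 bits.

1.104 bits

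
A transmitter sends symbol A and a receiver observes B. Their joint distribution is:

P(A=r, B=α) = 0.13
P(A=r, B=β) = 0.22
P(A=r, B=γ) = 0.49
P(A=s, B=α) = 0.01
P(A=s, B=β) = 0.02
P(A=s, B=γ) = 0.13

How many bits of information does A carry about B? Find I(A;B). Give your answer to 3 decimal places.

0.024 bits

Marginals: p(A) = (0.8400, 0.1600), p(B) = (0.1400, 0.2400, 0.6200).
I(A;B) = Σ p(x,y)·log₂[p(x,y)/(p(x)p(y))].
  (r,α): 0.13·log₂(1.1054) = 0.0188
  (r,β): 0.22·log₂(1.0913) = 0.0277
  (r,γ): 0.49·log₂(0.9409) = -0.0431
  (s,α): 0.01·log₂(0.4464) = -0.0116
  (s,β): 0.02·log₂(0.5208) = -0.0188
  (s,γ): 0.13·log₂(1.3105) = 0.0507
Sum = 0.024 bits.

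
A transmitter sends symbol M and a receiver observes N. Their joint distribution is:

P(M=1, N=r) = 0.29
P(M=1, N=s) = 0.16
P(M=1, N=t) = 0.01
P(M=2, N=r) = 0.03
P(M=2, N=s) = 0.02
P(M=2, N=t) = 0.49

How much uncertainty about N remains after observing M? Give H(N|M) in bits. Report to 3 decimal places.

Marginals: p(M) = (0.4600, 0.5400), p(N) = (0.3200, 0.1800, 0.5000).
H(N|M) = Σ p(M) · H(N|M=·).
  M=1: p=0.4600, H(N|M=1) = 1.0696
  M=2: p=0.5400, H(N|M=2) = 0.5350
Weighted sum = 0.781 bits.

0.781 bits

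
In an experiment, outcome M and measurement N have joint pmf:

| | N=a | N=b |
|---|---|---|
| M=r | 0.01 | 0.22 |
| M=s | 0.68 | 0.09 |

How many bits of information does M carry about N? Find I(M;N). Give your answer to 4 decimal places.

0.4332 bits

Marginals: p(M) = (0.2300, 0.7700), p(N) = (0.6900, 0.3100).
I(M;N) = H(M) + H(N) − H(M,N).
H(M) = 0.7780, H(N) = 0.8932, H(M,N) = 1.2380.
I(M;N) = 0.7780 + 0.8932 − 1.2380 = 0.4332 bits.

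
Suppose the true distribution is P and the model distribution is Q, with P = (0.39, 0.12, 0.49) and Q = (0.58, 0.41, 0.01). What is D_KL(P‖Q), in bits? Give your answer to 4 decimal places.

D(P‖Q) = Σ p·log₂(p/q).
  0.39·log₂(0.39/0.58) = -0.22331
  0.12·log₂(0.12/0.41) = -0.21271
  0.49·log₂(0.49/0.01) = 2.75121
D(P‖Q) = 2.3152 bits.

2.3152 bits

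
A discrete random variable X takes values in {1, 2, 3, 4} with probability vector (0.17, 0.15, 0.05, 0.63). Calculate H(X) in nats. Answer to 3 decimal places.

1.027 nats

H(X) = −Σ p·ln p.
  −(0.17)·ln(0.17) = 0.3012
  −(0.15)·ln(0.15) = 0.2846
  −(0.05)·ln(0.05) = 0.1498
  −(0.63)·ln(0.63) = 0.2911
Sum: 0.3012 + 0.2846 + 0.1498 + 0.2911 = 1.027 nats.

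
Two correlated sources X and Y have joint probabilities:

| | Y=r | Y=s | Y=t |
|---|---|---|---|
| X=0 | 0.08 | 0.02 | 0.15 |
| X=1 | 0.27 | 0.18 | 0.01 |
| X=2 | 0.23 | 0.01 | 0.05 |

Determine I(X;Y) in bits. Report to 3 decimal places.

0.328 bits

Marginals: p(X) = (0.2500, 0.4600, 0.2900), p(Y) = (0.5800, 0.2100, 0.2100).
I(X;Y) = Σ p(x,y)·log₂[p(x,y)/(p(x)p(y))].
  (0,r): 0.08·log₂(0.5517) = -0.0686
  (0,s): 0.02·log₂(0.3810) = -0.0278
  (0,t): 0.15·log₂(2.8571) = 0.2272
  (1,r): 0.27·log₂(1.0120) = 0.0046
  (1,s): 0.18·log₂(1.8634) = 0.1616
  (1,t): 0.01·log₂(0.1035) = -0.0327
  (2,r): 0.23·log₂(1.3674) = 0.1038
  (2,s): 0.01·log₂(0.1642) = -0.0261
  (2,t): 0.05·log₂(0.8210) = -0.0142
Sum = 0.328 bits.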